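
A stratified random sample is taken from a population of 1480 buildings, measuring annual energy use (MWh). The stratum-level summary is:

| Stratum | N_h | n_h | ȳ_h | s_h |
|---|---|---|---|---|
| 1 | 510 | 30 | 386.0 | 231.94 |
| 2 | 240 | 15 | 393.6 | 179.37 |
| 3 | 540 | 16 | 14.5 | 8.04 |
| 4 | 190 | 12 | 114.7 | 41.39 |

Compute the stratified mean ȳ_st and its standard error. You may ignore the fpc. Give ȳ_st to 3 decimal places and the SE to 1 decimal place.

ȳ_st = Σ W_h ȳ_h = (510·386.0 + 240·393.6 + 540·14.5 + 190·114.7)/1480 = 216.85608
V̂(ȳ_st) = Σ W_h² s_h²/n_h, with W_h = N_h/N and N = 1480:
  stratum 1: (510/1480)²·231.94²/30 = 212.935
  stratum 2: (240/1480)²·179.37²/15 = 56.4037
  stratum 3: (540/1480)²·8.04²/16 = 0.537844
  stratum 4: (190/1480)²·41.39²/12 = 2.35285
V̂(ȳ_st) = 272.229
SE(ȳ_st) = √272.229 = 16.4994

ȳ_st ≈ 216.856, SE ≈ 16.5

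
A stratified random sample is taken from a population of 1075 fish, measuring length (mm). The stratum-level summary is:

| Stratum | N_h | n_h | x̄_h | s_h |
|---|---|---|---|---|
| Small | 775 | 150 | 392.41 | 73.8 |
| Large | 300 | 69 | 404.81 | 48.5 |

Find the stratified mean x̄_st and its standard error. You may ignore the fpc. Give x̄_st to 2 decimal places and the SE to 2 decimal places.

x̄_st = Σ W_h x̄_h = (775·392.41 + 300·404.81)/1075 = 395.87047
V̂(x̄_st) = Σ W_h² s_h²/n_h, with W_h = N_h/N and N = 1075:
  stratum Small: (775/1075)²·73.8²/150 = 18.8716
  stratum Large: (300/1075)²·48.5²/69 = 2.65497
V̂(x̄_st) = 21.5265
SE(x̄_st) = √21.5265 = 4.63967

x̄_st ≈ 395.87, SE ≈ 4.64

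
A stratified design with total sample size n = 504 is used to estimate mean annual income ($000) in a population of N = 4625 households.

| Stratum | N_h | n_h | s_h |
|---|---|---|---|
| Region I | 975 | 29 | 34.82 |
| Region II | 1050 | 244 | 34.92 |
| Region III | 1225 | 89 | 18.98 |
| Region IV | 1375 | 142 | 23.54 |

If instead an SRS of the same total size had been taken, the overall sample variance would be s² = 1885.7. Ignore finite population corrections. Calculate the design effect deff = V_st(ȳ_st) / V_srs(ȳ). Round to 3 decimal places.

deff ≈ 0.734

V̂(ȳ_st) = Σ W_h² s_h²/n_h, with W_h = N_h/N and N = 4625:
  stratum Region I: (975/4625)²·34.82²/29 = 1.858
  stratum Region II: (1050/4625)²·34.92²/244 = 0.257581
  stratum Region III: (1225/4625)²·18.98²/89 = 0.283956
  stratum Region IV: (1375/4625)²·23.54²/142 = 0.344911
V_st = 2.74445
V_srs = s²/n = 1885.7/504 = 3.74147
deff = V_st / V_srs = 2.74445/3.74147 = 0.7335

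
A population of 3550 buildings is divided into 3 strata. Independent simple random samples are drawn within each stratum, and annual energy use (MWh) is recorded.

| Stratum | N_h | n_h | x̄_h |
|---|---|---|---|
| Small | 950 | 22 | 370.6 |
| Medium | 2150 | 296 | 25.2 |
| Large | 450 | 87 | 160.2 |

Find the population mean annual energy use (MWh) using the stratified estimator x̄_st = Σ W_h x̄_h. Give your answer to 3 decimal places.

N = Σ N_h = 3550. Stratum weights W_h = N_h/N.
x̄_st = (950·370.6 + 2150·25.2 + 450·160.2) / 3550 = 134.74366

x̄_st ≈ 134.744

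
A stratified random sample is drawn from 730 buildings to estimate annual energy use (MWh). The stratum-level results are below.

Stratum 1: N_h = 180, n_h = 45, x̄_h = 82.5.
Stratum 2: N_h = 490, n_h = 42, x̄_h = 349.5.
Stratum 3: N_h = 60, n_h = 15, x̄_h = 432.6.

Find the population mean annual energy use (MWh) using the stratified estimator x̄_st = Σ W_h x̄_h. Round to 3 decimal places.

x̄_st ≈ 290.495

N = Σ N_h = 730. Stratum weights W_h = N_h/N.
x̄_st = (180·82.5 + 490·349.5 + 60·432.6) / 730 = 290.49452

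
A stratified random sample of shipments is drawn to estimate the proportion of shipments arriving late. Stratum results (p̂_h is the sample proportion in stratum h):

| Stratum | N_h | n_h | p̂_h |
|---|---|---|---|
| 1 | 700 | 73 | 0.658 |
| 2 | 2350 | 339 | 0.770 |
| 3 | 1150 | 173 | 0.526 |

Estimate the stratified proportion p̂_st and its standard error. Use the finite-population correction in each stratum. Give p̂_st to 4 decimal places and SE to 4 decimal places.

p̂_st ≈ 0.6845, SE ≈ 0.0176

N = 4200; stratum weights W_h = N_h/N.
p̂_st = Σ W_h p̂_h = (700·0.658 + 2350·0.770 + 1150·0.526)/4200 = 0.68452
V̂(p̂_st) = Σ W_h² (1 − n_h/N_h) p̂_h(1−p̂_h)/(n_h−1):
  stratum 1: (700/4200)²·(1 − 73/700)·0.658·0.342/72 = 7.77654e-05
  stratum 2: (2350/4200)²·(1 − 339/2350)·0.770·0.230/338 = 0.000140373
  stratum 3: (1150/4200)²·(1 − 173/1150)·0.526·0.474/172 = 9.23272e-05
V̂(p̂_st) = 0.000310465; SE = √V̂ = 0.01762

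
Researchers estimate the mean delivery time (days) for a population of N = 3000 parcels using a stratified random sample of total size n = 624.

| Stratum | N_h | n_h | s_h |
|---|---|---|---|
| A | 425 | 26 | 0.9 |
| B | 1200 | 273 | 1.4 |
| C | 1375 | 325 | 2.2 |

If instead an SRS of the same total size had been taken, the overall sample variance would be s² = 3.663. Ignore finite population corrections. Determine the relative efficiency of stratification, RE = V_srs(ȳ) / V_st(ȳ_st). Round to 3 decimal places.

V̂(ȳ_st) = Σ W_h² s_h²/n_h, with W_h = N_h/N and N = 3000:
  stratum A: (425/3000)²·0.9²/26 = 0.00062524
  stratum B: (1200/3000)²·1.4²/273 = 0.00114872
  stratum C: (1375/3000)²·2.2²/325 = 0.00312842
V_st = 0.00490238
V_srs = s²/n = 3.663/624 = 0.00587019
Relative efficiency = V_srs / V_st = 0.00587019/0.00490238 = 1.1974

RE ≈ 1.197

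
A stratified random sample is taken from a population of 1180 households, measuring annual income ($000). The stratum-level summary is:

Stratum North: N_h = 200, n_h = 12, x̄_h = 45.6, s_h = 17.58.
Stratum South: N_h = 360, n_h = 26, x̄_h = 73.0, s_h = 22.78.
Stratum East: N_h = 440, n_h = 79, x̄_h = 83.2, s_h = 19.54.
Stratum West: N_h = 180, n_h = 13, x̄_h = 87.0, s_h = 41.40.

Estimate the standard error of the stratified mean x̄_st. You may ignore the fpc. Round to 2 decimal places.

V̂(x̄_st) = Σ W_h² s_h²/n_h, with W_h = N_h/N and N = 1180:
  stratum North: (200/1180)²·17.58²/12 = 0.739865
  stratum South: (360/1180)²·22.78²/26 = 1.8577
  stratum East: (440/1180)²·19.54²/79 = 0.671991
  stratum West: (180/1180)²·41.40²/13 = 3.06788
V̂(x̄_st) = 6.33743
SE(x̄_st) = √6.33743 = 2.51743

SE(x̄_st) ≈ 2.52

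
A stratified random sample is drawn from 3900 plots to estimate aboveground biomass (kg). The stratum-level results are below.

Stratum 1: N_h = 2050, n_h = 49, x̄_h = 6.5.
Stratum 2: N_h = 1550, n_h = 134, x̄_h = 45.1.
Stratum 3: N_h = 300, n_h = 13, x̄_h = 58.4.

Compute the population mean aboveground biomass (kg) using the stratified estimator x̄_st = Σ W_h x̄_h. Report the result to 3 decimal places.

N = Σ N_h = 3900. Stratum weights W_h = N_h/N.
x̄_st = (2050·6.5 + 1550·45.1 + 300·58.4) / 3900 = 25.83333

x̄_st ≈ 25.833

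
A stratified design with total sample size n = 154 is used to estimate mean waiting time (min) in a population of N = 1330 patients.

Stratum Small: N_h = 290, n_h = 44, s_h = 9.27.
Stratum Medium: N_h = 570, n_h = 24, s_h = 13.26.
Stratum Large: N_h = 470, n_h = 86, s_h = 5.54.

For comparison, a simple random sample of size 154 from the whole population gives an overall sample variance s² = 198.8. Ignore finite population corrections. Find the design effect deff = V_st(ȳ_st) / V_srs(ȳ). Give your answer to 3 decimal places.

V̂(ȳ_st) = Σ W_h² s_h²/n_h, with W_h = N_h/N and N = 1330:
  stratum Small: (290/1330)²·9.27²/44 = 0.0928538
  stratum Medium: (570/1330)²·13.26²/24 = 1.34562
  stratum Large: (470/1330)²·5.54²/86 = 0.044567
V_st = 1.48304
V_srs = s²/n = 198.8/154 = 1.29091
deff = V_st / V_srs = 1.48304/1.29091 = 1.1488

deff ≈ 1.149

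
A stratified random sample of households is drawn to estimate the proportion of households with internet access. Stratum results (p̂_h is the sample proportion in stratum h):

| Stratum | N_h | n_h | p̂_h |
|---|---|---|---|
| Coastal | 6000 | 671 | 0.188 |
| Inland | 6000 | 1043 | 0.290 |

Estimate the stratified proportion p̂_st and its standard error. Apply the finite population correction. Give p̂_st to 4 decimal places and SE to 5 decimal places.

p̂_st ≈ 0.2390, SE ≈ 0.00956

N = 12000; stratum weights W_h = N_h/N.
p̂_st = Σ W_h p̂_h = (6000·0.188 + 6000·0.290)/12000 = 0.23900
V̂(p̂_st) = Σ W_h² (1 − n_h/N_h) p̂_h(1−p̂_h)/(n_h−1):
  stratum Coastal: (6000/12000)²·(1 − 671/6000)·0.188·0.812/670 = 5.0591e-05
  stratum Inland: (6000/12000)²·(1 − 1043/6000)·0.290·0.710/1042 = 4.08128e-05
V̂(p̂_st) = 9.14038e-05; SE = √V̂ = 0.00956053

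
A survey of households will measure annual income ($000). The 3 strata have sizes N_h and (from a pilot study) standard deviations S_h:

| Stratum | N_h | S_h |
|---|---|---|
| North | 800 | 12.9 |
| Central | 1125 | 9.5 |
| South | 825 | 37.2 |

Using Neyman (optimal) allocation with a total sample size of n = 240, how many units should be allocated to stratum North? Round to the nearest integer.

Neyman allocation: n_h = n · N_h S_h / Σ N_i S_i, with n = 240.
  stratum North: N_h·S_h = 800·12.9 = 10320.00
  stratum Central: N_h·S_h = 1125·9.5 = 10687.50
  stratum South: N_h·S_h = 825·37.2 = 30690.00
Σ N_h S_h = 51697.50
n for stratum North = 240·10320.00/51697.50 = 47.909 → 48

48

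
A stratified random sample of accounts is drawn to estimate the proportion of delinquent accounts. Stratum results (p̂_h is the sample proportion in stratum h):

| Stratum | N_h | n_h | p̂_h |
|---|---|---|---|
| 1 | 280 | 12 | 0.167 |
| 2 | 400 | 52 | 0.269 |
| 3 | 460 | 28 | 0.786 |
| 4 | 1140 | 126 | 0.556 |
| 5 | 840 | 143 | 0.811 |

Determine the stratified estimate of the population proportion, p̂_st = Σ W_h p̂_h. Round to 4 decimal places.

p̂_st ≈ 0.5869

N = 3120; stratum weights W_h = N_h/N.
p̂_st = Σ W_h p̂_h = (280·0.167 + 400·0.269 + 460·0.786 + 1140·0.556 + 840·0.811)/3120 = 0.58686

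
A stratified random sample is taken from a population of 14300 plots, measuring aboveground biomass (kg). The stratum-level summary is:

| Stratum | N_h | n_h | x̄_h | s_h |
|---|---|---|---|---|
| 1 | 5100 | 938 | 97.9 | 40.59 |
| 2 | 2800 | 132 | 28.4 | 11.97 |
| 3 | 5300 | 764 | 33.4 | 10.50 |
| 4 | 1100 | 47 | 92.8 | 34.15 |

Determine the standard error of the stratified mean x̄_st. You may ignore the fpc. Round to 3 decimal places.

V̂(x̄_st) = Σ W_h² s_h²/n_h, with W_h = N_h/N and N = 14300:
  stratum 1: (5100/14300)²·40.59²/938 = 0.22341
  stratum 2: (2800/14300)²·11.97²/132 = 0.0416158
  stratum 3: (5300/14300)²·10.50²/764 = 0.0198228
  stratum 4: (1100/14300)²·34.15²/47 = 0.146824
V̂(x̄_st) = 0.431673
SE(x̄_st) = √0.431673 = 0.657018

SE(x̄_st) ≈ 0.657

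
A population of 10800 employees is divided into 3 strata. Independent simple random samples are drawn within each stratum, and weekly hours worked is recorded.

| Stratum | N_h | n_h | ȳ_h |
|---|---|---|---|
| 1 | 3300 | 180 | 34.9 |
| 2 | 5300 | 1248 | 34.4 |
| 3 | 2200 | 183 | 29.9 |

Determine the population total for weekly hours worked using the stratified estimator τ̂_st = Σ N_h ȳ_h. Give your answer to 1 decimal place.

τ̂_st = Σ N_h ȳ_h = 3300·34.9 + 5300·34.4 + 2200·29.9 = 363270.0

τ̂_st ≈ 363270.0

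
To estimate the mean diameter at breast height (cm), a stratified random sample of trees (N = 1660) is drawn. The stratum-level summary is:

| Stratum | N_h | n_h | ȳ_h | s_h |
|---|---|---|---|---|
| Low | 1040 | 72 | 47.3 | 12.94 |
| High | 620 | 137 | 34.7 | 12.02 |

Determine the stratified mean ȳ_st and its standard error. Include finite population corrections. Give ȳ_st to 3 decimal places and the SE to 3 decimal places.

ȳ_st ≈ 42.594, SE ≈ 0.982

ȳ_st = Σ W_h ȳ_h = (1040·47.3 + 620·34.7)/1660 = 42.59398
V̂(ȳ_st) = Σ W_h² (1 − n_h/N_h) s_h²/n_h, with W_h = N_h/N and N = 1660:
  stratum Low: (1040/1660)²·(1 − 72/1040)·12.94²/72 = 0.849628
  stratum High: (620/1660)²·(1 − 137/620)·12.02²/137 = 0.114607
V̂(ȳ_st) = 0.964234
SE(ȳ_st) = √0.964234 = 0.981954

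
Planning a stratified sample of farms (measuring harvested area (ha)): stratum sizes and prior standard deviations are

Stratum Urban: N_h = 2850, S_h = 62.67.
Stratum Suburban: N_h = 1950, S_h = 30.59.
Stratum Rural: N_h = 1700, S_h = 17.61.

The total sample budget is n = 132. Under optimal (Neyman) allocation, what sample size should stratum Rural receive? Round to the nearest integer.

Neyman allocation: n_h = n · N_h S_h / Σ N_i S_i, with n = 132.
  stratum Urban: N_h·S_h = 2850·62.67 = 178609.50
  stratum Suburban: N_h·S_h = 1950·30.59 = 59650.50
  stratum Rural: N_h·S_h = 1700·17.61 = 29937.00
Σ N_h S_h = 268197.00
n for stratum Rural = 132·29937.00/268197.00 = 14.734 → 15

15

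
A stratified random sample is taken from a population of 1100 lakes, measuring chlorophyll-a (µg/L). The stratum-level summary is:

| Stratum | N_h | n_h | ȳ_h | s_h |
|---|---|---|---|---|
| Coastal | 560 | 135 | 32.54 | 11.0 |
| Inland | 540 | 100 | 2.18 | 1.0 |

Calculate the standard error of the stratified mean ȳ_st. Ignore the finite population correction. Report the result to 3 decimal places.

V̂(ȳ_st) = Σ W_h² s_h²/n_h, with W_h = N_h/N and N = 1100:
  stratum Coastal: (560/1100)²·11.0²/135 = 0.232296
  stratum Inland: (540/1100)²·1.0²/100 = 0.00240992
V̂(ȳ_st) = 0.234706
SE(ȳ_st) = √0.234706 = 0.484465

SE(ȳ_st) ≈ 0.484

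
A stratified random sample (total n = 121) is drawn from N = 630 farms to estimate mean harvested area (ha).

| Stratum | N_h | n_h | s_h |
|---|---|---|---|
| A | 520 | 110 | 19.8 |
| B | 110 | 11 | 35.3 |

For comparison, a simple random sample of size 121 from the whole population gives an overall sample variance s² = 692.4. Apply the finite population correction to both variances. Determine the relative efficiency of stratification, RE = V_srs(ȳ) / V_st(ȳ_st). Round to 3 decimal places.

RE ≈ 0.920

V̂(ȳ_st) = Σ W_h² (1 − n_h/N_h) s_h²/n_h, with W_h = N_h/N and N = 630:
  stratum A: (520/630)²·(1 − 110/520)·19.8²/110 = 1.91445
  stratum B: (110/630)²·(1 − 11/110)·35.3²/11 = 3.10816
V_st = 5.02261
V_srs = (1 − 121/630)·692.4/121 = 4.62327
Relative efficiency = V_srs / V_st = 4.62327/5.02261 = 0.9205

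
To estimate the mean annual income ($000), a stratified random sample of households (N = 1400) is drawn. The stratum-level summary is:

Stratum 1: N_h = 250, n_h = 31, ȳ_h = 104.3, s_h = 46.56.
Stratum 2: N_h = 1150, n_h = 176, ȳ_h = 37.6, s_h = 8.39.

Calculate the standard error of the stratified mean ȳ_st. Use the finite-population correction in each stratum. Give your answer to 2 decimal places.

V̂(ȳ_st) = Σ W_h² (1 − n_h/N_h) s_h²/n_h, with W_h = N_h/N and N = 1400:
  stratum 1: (250/1400)²·(1 − 31/250)·46.56²/31 = 1.95341
  stratum 2: (1150/1400)²·(1 − 176/1150)·8.39²/176 = 0.228566
V̂(ȳ_st) = 2.18197
SE(ȳ_st) = √2.18197 = 1.47715

SE(ȳ_st) ≈ 1.48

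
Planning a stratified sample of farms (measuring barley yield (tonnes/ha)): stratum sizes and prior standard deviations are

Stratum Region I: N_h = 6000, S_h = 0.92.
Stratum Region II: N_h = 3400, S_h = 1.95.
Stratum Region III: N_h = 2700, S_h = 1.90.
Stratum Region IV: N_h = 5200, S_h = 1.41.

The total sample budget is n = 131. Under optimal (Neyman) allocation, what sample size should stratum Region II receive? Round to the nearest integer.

35

Neyman allocation: n_h = n · N_h S_h / Σ N_i S_i, with n = 131.
  stratum Region I: N_h·S_h = 6000·0.92 = 5520.00
  stratum Region II: N_h·S_h = 3400·1.95 = 6630.00
  stratum Region III: N_h·S_h = 2700·1.90 = 5130.00
  stratum Region IV: N_h·S_h = 5200·1.41 = 7332.00
Σ N_h S_h = 24612.00
n for stratum Region II = 131·6630.00/24612.00 = 35.289 → 35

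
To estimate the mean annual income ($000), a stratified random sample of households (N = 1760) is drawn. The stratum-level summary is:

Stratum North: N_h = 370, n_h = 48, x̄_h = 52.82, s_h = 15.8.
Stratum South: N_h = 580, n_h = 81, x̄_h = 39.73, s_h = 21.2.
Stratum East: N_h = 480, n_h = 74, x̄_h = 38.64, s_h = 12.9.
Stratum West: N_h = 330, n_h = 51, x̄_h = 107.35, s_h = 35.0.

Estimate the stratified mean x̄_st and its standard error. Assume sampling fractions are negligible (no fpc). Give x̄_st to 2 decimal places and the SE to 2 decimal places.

x̄_st = Σ W_h x̄_h = (370·52.82 + 580·39.73 + 480·38.64 + 330·107.35)/1760 = 54.86335
V̂(x̄_st) = Σ W_h² s_h²/n_h, with W_h = N_h/N and N = 1760:
  stratum North: (370/1760)²·15.8²/48 = 0.229853
  stratum South: (580/1760)²·21.2²/81 = 0.602584
  stratum East: (480/1760)²·12.9²/74 = 0.167265
  stratum West: (330/1760)²·35.0²/51 = 0.844439
V̂(x̄_st) = 1.84414
SE(x̄_st) = √1.84414 = 1.35799

x̄_st ≈ 54.86, SE ≈ 1.36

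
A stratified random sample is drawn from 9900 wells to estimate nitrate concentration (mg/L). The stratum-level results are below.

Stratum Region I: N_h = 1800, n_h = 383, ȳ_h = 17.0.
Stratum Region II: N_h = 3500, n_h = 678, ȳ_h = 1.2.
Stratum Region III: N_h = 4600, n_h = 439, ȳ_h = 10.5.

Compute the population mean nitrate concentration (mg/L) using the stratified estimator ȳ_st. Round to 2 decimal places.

ȳ_st ≈ 8.39

N = Σ N_h = 9900. Stratum weights W_h = N_h/N.
ȳ_st = (1800·17.0 + 3500·1.2 + 4600·10.5) / 9900 = 8.3939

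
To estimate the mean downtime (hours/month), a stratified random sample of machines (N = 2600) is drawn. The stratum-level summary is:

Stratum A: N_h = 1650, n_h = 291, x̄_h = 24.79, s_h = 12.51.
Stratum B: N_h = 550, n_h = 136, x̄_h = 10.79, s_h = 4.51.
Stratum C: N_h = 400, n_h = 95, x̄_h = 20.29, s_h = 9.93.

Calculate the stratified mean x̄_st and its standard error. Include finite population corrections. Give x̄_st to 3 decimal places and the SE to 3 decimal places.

x̄_st = Σ W_h x̄_h = (1650·24.79 + 550·10.79 + 400·20.29)/2600 = 21.13615
V̂(x̄_st) = Σ W_h² (1 − n_h/N_h) s_h²/n_h, with W_h = N_h/N and N = 2600:
  stratum A: (1650/2600)²·(1 − 291/1650)·12.51²/291 = 0.178393
  stratum B: (550/2600)²·(1 − 136/550)·4.51²/136 = 0.00503768
  stratum C: (400/2600)²·(1 − 95/400)·9.93²/95 = 0.0187322
V̂(x̄_st) = 0.202163
SE(x̄_st) = √0.202163 = 0.449625

x̄_st ≈ 21.136, SE ≈ 0.450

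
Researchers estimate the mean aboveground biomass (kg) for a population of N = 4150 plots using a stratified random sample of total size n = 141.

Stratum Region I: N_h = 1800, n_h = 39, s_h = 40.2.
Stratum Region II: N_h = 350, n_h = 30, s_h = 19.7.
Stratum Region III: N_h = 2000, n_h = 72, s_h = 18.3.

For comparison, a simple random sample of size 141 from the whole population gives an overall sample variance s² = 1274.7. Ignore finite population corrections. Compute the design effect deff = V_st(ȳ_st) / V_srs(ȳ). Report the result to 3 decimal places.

V̂(ȳ_st) = Σ W_h² s_h²/n_h, with W_h = N_h/N and N = 4150:
  stratum Region I: (1800/4150)²·40.2²/39 = 7.79536
  stratum Region II: (350/4150)²·19.7²/30 = 0.0920134
  stratum Region III: (2000/4150)²·18.3²/72 = 1.08027
V_st = 8.96765
V_srs = s²/n = 1274.7/141 = 9.04043
deff = V_st / V_srs = 8.96765/9.04043 = 0.9919

deff ≈ 0.992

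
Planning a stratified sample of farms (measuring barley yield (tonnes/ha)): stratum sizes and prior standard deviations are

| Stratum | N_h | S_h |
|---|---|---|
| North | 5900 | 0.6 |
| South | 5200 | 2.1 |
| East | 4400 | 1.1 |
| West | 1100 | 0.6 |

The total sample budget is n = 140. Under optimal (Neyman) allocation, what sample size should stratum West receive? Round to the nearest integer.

Neyman allocation: n_h = n · N_h S_h / Σ N_i S_i, with n = 140.
  stratum North: N_h·S_h = 5900·0.6 = 3540.00
  stratum South: N_h·S_h = 5200·2.1 = 10920.00
  stratum East: N_h·S_h = 4400·1.1 = 4840.00
  stratum West: N_h·S_h = 1100·0.6 = 660.00
Σ N_h S_h = 19960.00
n for stratum West = 140·660.00/19960.00 = 4.629 → 5

5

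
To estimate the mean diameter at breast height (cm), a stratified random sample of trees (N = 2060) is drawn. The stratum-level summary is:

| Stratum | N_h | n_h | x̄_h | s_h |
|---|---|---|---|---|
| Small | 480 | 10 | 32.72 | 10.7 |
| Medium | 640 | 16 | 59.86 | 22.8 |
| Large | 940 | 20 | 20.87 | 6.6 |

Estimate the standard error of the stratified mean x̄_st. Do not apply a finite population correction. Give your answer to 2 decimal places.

SE(x̄_st) ≈ 2.05

V̂(x̄_st) = Σ W_h² s_h²/n_h, with W_h = N_h/N and N = 2060:
  stratum Small: (480/2060)²·10.7²/10 = 0.621607
  stratum Medium: (640/2060)²·22.8²/16 = 3.13599
  stratum Large: (940/2060)²·6.6²/20 = 0.453502
V̂(x̄_st) = 4.2111
SE(x̄_st) = √4.2111 = 2.0521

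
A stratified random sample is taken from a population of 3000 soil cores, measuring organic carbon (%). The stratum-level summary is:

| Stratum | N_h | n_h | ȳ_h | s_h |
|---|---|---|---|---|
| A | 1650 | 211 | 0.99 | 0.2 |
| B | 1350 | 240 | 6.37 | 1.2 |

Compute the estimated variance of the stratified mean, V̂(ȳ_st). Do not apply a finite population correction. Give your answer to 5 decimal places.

V̂(ȳ_st) ≈ 0.00127

V̂(ȳ_st) = Σ W_h² s_h²/n_h, with W_h = N_h/N and N = 3000:
  stratum A: (1650/3000)²·0.2²/211 = 5.7346e-05
  stratum B: (1350/3000)²·1.2²/240 = 0.001215
V̂(ȳ_st) = 0.00127235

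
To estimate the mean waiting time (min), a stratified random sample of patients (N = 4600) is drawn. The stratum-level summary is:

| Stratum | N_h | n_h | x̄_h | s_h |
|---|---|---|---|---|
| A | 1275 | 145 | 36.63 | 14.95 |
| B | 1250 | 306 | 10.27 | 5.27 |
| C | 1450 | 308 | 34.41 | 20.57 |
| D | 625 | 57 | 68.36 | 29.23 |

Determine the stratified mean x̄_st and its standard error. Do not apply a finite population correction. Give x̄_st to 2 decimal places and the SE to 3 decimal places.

x̄_st ≈ 33.08, SE ≈ 0.734

x̄_st = Σ W_h x̄_h = (1275·36.63 + 1250·10.27 + 1450·34.41 + 625·68.36)/4600 = 33.07832
V̂(x̄_st) = Σ W_h² s_h²/n_h, with W_h = N_h/N and N = 4600:
  stratum A: (1275/4600)²·14.95²/145 = 0.118418
  stratum B: (1250/4600)²·5.27²/306 = 0.006702
  stratum C: (1450/4600)²·20.57²/308 = 0.136502
  stratum D: (625/4600)²·29.23²/57 = 0.276711
V̂(x̄_st) = 0.538334
SE(x̄_st) = √0.538334 = 0.733712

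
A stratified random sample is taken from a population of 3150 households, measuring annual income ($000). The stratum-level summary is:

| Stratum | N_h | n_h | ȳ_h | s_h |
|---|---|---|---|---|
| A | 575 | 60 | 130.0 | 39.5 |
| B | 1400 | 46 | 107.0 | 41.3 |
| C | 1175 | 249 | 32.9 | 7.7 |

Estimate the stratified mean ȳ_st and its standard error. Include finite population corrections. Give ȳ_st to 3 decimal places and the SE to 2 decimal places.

ȳ_st = Σ W_h ȳ_h = (575·130.0 + 1400·107.0 + 1175·32.9)/3150 = 83.55794
V̂(ȳ_st) = Σ W_h² (1 − n_h/N_h) s_h²/n_h, with W_h = N_h/N and N = 3150:
  stratum A: (575/3150)²·(1 − 60/575)·39.5²/60 = 0.776063
  stratum B: (1400/3150)²·(1 − 46/1400)·41.3²/46 = 7.08383
  stratum C: (1175/3150)²·(1 − 249/1175)·7.7²/249 = 0.0261102
V̂(ȳ_st) = 7.886
SE(ȳ_st) = √7.886 = 2.8082

ȳ_st ≈ 83.558, SE ≈ 2.81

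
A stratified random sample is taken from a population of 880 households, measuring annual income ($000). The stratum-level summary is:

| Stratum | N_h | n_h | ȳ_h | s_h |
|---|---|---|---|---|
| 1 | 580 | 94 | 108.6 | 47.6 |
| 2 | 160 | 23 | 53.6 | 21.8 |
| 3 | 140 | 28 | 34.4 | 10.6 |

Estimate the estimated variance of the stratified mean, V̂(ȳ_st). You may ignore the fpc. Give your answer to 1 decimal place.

V̂(ȳ_st) ≈ 11.3

V̂(ȳ_st) = Σ W_h² s_h²/n_h, with W_h = N_h/N and N = 880:
  stratum 1: (580/880)²·47.6²/94 = 10.4707
  stratum 2: (160/880)²·21.8²/23 = 0.683061
  stratum 3: (140/880)²·10.6²/28 = 0.101565
V̂(ȳ_st) = 11.2554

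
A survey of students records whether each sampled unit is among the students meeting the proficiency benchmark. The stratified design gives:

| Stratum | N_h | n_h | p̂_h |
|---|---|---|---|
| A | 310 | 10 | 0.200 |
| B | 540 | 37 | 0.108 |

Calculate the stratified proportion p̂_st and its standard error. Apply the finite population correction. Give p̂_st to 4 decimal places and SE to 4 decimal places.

p̂_st ≈ 0.1416, SE ≈ 0.0574

N = 850; stratum weights W_h = N_h/N.
p̂_st = Σ W_h p̂_h = (310·0.200 + 540·0.108)/850 = 0.14155
V̂(p̂_st) = Σ W_h² (1 − n_h/N_h) p̂_h(1−p̂_h)/(n_h−1):
  stratum A: (310/850)²·(1 − 10/310)·0.200·0.800/9 = 0.00228835
  stratum B: (540/850)²·(1 − 37/540)·0.108·0.892/36 = 0.00100603
V̂(p̂_st) = 0.00329438; SE = √V̂ = 0.0573967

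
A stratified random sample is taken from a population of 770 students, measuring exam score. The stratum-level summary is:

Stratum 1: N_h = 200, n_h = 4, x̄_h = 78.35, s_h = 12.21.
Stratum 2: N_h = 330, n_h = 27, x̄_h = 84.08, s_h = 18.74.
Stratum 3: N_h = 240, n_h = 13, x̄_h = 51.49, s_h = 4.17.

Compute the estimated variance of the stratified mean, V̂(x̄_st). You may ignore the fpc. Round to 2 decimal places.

V̂(x̄_st) = Σ W_h² s_h²/n_h, with W_h = N_h/N and N = 770:
  stratum 1: (200/770)²·12.21²/4 = 2.51449
  stratum 2: (330/770)²·18.74²/27 = 2.38903
  stratum 3: (240/770)²·4.17²/13 = 0.129948
V̂(x̄_st) = 5.03347

V̂(x̄_st) ≈ 5.03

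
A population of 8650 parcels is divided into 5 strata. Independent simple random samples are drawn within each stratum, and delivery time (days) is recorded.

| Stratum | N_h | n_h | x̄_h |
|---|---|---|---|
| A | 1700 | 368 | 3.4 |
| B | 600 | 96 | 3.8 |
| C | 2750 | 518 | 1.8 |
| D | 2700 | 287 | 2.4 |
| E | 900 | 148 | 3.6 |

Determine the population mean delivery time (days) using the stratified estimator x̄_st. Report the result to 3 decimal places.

N = Σ N_h = 8650. Stratum weights W_h = N_h/N.
x̄_st = (1700·3.4 + 600·3.8 + 2750·1.8 + 2700·2.4 + 900·3.6) / 8650 = 2.62775

x̄_st ≈ 2.628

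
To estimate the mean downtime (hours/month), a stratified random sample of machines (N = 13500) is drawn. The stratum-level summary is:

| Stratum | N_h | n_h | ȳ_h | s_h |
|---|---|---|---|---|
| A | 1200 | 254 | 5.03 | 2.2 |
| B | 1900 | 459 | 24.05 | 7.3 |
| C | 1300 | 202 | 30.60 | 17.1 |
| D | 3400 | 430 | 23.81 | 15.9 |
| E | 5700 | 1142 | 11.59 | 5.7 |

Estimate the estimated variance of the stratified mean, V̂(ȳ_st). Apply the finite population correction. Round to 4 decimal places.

V̂(ȳ_st) = Σ W_h² (1 − n_h/N_h) s_h²/n_h, with W_h = N_h/N and N = 13500:
  stratum A: (1200/13500)²·(1 − 254/1200)·2.2²/254 = 0.000118691
  stratum B: (1900/13500)²·(1 − 459/1900)·7.3²/459 = 0.00174415
  stratum C: (1300/13500)²·(1 − 202/1300)·17.1²/202 = 0.0113375
  stratum D: (3400/13500)²·(1 − 430/3400)·15.9²/430 = 0.0325757
  stratum E: (5700/13500)²·(1 − 1142/5700)·5.7²/1142 = 0.00405569
V̂(ȳ_st) = 0.0498318

V̂(ȳ_st) ≈ 0.0498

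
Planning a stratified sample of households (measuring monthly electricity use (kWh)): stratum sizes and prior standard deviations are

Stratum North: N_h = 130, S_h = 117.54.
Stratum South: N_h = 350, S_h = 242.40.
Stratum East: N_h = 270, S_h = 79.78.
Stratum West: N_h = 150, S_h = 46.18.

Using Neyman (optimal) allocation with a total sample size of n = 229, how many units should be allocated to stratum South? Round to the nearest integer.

Neyman allocation: n_h = n · N_h S_h / Σ N_i S_i, with n = 229.
  stratum North: N_h·S_h = 130·117.54 = 15280.20
  stratum South: N_h·S_h = 350·242.40 = 84840.00
  stratum East: N_h·S_h = 270·79.78 = 21540.60
  stratum West: N_h·S_h = 150·46.18 = 6927.00
Σ N_h S_h = 128587.80
n for stratum South = 229·84840.00/128587.80 = 151.090 → 151

151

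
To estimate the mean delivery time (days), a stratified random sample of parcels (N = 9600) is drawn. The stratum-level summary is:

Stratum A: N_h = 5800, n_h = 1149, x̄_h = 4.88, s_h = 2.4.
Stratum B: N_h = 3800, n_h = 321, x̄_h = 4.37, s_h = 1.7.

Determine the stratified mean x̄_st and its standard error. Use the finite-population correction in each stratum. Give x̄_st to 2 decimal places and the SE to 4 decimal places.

x̄_st = Σ W_h x̄_h = (5800·4.88 + 3800·4.37)/9600 = 4.67812
V̂(x̄_st) = Σ W_h² (1 − n_h/N_h) s_h²/n_h, with W_h = N_h/N and N = 9600:
  stratum A: (5800/9600)²·(1 − 1149/5800)·2.4²/1149 = 0.00146735
  stratum B: (3800/9600)²·(1 − 321/3800)·1.7²/321 = 0.00129148
V̂(x̄_st) = 0.00275883
SE(x̄_st) = √0.00275883 = 0.0525246

x̄_st ≈ 4.68, SE ≈ 0.0525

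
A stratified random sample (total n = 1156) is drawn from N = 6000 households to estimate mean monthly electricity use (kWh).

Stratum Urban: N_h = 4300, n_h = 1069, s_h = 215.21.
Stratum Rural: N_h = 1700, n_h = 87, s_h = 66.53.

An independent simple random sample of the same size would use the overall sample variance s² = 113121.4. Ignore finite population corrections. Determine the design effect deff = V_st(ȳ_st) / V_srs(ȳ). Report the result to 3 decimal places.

V̂(ȳ_st) = Σ W_h² s_h²/n_h, with W_h = N_h/N and N = 6000:
  stratum Urban: (4300/6000)²·215.21²/1069 = 22.2526
  stratum Rural: (1700/6000)²·66.53²/87 = 4.08424
V_st = 26.3369
V_srs = s²/n = 113121.4/1156 = 97.8559
deff = V_st / V_srs = 26.3369/97.8559 = 0.2691

deff ≈ 0.269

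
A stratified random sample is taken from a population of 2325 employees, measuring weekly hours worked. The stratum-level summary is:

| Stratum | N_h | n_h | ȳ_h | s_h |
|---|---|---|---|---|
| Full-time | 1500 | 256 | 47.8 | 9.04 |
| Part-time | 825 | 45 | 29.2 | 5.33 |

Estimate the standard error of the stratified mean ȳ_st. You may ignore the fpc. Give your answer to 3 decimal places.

SE(ȳ_st) ≈ 0.461

V̂(ȳ_st) = Σ W_h² s_h²/n_h, with W_h = N_h/N and N = 2325:
  stratum Full-time: (1500/2325)²·9.04²/256 = 0.132872
  stratum Part-time: (825/2325)²·5.33²/45 = 0.0794884
V̂(ȳ_st) = 0.21236
SE(ȳ_st) = √0.21236 = 0.460826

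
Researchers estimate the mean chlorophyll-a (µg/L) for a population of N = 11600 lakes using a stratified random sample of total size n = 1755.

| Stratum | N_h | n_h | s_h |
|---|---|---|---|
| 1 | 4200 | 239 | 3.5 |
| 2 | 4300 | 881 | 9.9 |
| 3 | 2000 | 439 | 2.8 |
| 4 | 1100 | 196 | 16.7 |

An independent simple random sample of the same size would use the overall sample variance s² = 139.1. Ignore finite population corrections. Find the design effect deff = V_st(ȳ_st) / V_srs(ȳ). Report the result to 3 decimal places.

deff ≈ 0.446

V̂(ȳ_st) = Σ W_h² s_h²/n_h, with W_h = N_h/N and N = 11600:
  stratum 1: (4200/11600)²·3.5²/239 = 0.00671925
  stratum 2: (4300/11600)²·9.9²/881 = 0.0152868
  stratum 3: (2000/11600)²·2.8²/439 = 0.000530879
  stratum 4: (1100/11600)²·16.7²/196 = 0.0127952
V_st = 0.0353321
V_srs = s²/n = 139.1/1755 = 0.0792593
deff = V_st / V_srs = 0.0353321/0.0792593 = 0.4458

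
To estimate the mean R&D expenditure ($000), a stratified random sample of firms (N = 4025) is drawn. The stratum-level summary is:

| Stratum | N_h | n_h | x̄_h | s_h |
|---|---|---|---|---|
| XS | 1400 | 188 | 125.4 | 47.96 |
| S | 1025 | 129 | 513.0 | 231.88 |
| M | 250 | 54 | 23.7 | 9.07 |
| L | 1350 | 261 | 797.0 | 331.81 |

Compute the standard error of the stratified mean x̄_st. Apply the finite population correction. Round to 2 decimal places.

V̂(x̄_st) = Σ W_h² (1 − n_h/N_h) s_h²/n_h, with W_h = N_h/N and N = 4025:
  stratum XS: (1400/4025)²·(1 − 188/1400)·47.96²/188 = 1.28144
  stratum S: (1025/4025)²·(1 − 129/1025)·231.88²/129 = 23.6285
  stratum M: (250/4025)²·(1 − 54/250)·9.07²/54 = 0.00460771
  stratum L: (1350/4025)²·(1 − 261/1350)·331.81²/261 = 38.2797
V̂(x̄_st) = 63.1943
SE(x̄_st) = √63.1943 = 7.94948

SE(x̄_st) ≈ 7.95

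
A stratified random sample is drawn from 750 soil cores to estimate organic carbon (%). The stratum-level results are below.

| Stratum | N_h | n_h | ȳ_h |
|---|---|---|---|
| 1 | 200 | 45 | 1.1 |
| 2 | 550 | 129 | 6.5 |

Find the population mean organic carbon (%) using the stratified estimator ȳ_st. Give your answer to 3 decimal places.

N = Σ N_h = 750. Stratum weights W_h = N_h/N.
ȳ_st = (200·1.1 + 550·6.5) / 750 = 5.06000

ȳ_st ≈ 5.060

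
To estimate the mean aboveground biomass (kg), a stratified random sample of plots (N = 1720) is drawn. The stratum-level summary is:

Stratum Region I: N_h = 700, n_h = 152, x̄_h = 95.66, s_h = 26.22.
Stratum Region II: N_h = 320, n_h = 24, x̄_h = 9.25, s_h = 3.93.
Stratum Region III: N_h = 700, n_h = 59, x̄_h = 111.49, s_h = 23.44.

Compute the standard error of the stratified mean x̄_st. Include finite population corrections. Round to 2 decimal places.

V̂(x̄_st) = Σ W_h² (1 − n_h/N_h) s_h²/n_h, with W_h = N_h/N and N = 1720:
  stratum Region I: (700/1720)²·(1 − 152/700)·26.22²/152 = 0.586467
  stratum Region II: (320/1720)²·(1 − 24/320)·3.93²/24 = 0.0206043
  stratum Region III: (700/1720)²·(1 − 59/700)·23.44²/59 = 1.41242
V̂(x̄_st) = 2.01949
SE(x̄_st) = √2.01949 = 1.42109

SE(x̄_st) ≈ 1.42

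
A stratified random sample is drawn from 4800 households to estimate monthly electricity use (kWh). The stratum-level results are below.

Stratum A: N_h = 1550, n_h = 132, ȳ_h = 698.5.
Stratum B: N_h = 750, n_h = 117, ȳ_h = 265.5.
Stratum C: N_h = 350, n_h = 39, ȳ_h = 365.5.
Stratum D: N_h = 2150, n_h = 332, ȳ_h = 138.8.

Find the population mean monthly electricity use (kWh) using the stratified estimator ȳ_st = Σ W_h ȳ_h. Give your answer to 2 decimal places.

ȳ_st ≈ 355.86

N = Σ N_h = 4800. Stratum weights W_h = N_h/N.
ȳ_st = (1550·698.5 + 750·265.5 + 350·365.5 + 2150·138.8) / 4800 = 355.8635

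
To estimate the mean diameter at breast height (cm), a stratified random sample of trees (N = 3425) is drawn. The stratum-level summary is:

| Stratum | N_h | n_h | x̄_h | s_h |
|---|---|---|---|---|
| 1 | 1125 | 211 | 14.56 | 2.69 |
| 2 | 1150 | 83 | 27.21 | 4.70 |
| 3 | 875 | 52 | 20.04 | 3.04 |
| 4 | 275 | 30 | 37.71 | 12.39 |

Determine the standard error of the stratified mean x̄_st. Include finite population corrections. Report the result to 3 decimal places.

SE(x̄_st) ≈ 0.267

V̂(x̄_st) = Σ W_h² (1 − n_h/N_h) s_h²/n_h, with W_h = N_h/N and N = 3425:
  stratum 1: (1125/3425)²·(1 − 211/1125)·2.69²/211 = 0.00300607
  stratum 2: (1150/3425)²·(1 − 83/1150)·4.70²/83 = 0.0278393
  stratum 3: (875/3425)²·(1 − 52/875)·3.04²/52 = 0.0109101
  stratum 4: (275/3425)²·(1 − 30/275)·12.39²/30 = 0.02939
V̂(x̄_st) = 0.0711455
SE(x̄_st) = √0.0711455 = 0.266731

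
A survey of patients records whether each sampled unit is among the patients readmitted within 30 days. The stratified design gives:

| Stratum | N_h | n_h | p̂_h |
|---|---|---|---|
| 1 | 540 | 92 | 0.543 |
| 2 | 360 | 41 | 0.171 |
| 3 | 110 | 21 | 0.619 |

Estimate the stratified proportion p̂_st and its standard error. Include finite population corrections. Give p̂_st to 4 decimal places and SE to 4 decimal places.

N = 1010; stratum weights W_h = N_h/N.
p̂_st = Σ W_h p̂_h = (540·0.543 + 360·0.171 + 110·0.619)/1010 = 0.41868
V̂(p̂_st) = Σ W_h² (1 − n_h/N_h) p̂_h(1−p̂_h)/(n_h−1):
  stratum 1: (540/1010)²·(1 − 92/540)·0.543·0.457/91 = 0.000646701
  stratum 2: (360/1010)²·(1 − 41/360)·0.171·0.829/40 = 0.000398971
  stratum 3: (110/1010)²·(1 − 21/110)·0.619·0.381/20 = 0.000113169
V̂(p̂_st) = 0.00115884; SE = √V̂ = 0.0340417

p̂_st ≈ 0.4187, SE ≈ 0.0340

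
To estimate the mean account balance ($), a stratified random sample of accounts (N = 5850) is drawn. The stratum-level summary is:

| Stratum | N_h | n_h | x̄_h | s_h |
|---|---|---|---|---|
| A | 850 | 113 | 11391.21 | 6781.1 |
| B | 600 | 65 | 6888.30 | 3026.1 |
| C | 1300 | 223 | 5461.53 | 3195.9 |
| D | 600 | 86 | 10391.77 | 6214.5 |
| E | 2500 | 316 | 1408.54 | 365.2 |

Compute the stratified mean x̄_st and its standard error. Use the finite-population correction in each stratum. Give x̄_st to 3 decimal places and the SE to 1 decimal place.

x̄_st ≈ 5243.061, SE ≈ 121.5

x̄_st = Σ W_h x̄_h = (850·11391.21 + 600·6888.30 + 1300·5461.53 + 600·10391.77 + 2500·1408.54)/5850 = 5243.06145
V̂(x̄_st) = Σ W_h² (1 − n_h/N_h) s_h²/n_h, with W_h = N_h/N and N = 5850:
  stratum A: (850/5850)²·(1 − 113/850)·6781.1²/113 = 7448.98
  stratum B: (600/5850)²·(1 − 65/600)·3026.1²/65 = 1321.44
  stratum C: (1300/5850)²·(1 − 223/1300)·3195.9²/223 = 1873.82
  stratum D: (600/5850)²·(1 − 86/600)·6214.5²/86 = 4046.85
  stratum E: (2500/5850)²·(1 − 316/2500)·365.2²/316 = 67.3372
V̂(x̄_st) = 14758.4
SE(x̄_st) = √14758.4 = 121.484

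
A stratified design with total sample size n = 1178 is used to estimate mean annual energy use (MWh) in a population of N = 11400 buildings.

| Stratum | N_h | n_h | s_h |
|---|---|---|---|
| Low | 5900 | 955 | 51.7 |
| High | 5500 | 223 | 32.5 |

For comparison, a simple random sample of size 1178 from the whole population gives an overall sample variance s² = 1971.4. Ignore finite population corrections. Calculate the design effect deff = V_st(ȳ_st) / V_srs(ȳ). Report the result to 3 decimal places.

V̂(ȳ_st) = Σ W_h² s_h²/n_h, with W_h = N_h/N and N = 11400:
  stratum Low: (5900/11400)²·51.7²/955 = 0.749673
  stratum High: (5500/11400)²·32.5²/223 = 1.1025
V_st = 1.85217
V_srs = s²/n = 1971.4/1178 = 1.67351
deff = V_st / V_srs = 1.85217/1.67351 = 1.1068

deff ≈ 1.107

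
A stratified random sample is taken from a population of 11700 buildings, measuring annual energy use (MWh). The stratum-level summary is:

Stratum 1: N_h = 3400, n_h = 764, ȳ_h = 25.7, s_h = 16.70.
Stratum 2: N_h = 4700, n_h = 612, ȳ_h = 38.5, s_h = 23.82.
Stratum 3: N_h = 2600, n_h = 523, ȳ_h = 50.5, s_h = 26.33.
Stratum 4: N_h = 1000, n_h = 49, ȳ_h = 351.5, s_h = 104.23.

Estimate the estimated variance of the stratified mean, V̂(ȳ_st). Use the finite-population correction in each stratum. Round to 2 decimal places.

V̂(ȳ_st) ≈ 1.75

V̂(ȳ_st) = Σ W_h² (1 − n_h/N_h) s_h²/n_h, with W_h = N_h/N and N = 11700:
  stratum 1: (3400/11700)²·(1 − 764/3400)·16.70²/764 = 0.0238997
  stratum 2: (4700/11700)²·(1 − 612/4700)·23.82²/612 = 0.130128
  stratum 3: (2600/11700)²·(1 − 523/2600)·26.33²/523 = 0.0522923
  stratum 4: (1000/11700)²·(1 − 49/1000)·104.23²/49 = 1.54027
V̂(ȳ_st) = 1.74659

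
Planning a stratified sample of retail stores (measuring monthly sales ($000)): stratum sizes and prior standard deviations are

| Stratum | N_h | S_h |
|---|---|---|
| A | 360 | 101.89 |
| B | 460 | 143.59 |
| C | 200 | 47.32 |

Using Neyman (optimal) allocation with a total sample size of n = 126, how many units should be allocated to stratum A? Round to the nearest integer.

Neyman allocation: n_h = n · N_h S_h / Σ N_i S_i, with n = 126.
  stratum A: N_h·S_h = 360·101.89 = 36680.40
  stratum B: N_h·S_h = 460·143.59 = 66051.40
  stratum C: N_h·S_h = 200·47.32 = 9464.00
Σ N_h S_h = 112195.80
n for stratum A = 126·36680.40/112195.80 = 41.193 → 41

41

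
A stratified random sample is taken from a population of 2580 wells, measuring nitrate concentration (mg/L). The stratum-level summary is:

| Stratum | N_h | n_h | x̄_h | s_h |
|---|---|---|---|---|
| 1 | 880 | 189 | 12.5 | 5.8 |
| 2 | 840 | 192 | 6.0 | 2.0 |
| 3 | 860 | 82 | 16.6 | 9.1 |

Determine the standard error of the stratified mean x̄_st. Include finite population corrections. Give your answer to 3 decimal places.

SE(x̄_st) ≈ 0.346

V̂(x̄_st) = Σ W_h² (1 − n_h/N_h) s_h²/n_h, with W_h = N_h/N and N = 2580:
  stratum 1: (880/2580)²·(1 − 189/880)·5.8²/189 = 0.0162598
  stratum 2: (840/2580)²·(1 − 192/840)·2.0²/192 = 0.00170362
  stratum 3: (860/2580)²·(1 − 82/860)·9.1²/82 = 0.10151
V̂(x̄_st) = 0.119473
SE(x̄_st) = √0.119473 = 0.345649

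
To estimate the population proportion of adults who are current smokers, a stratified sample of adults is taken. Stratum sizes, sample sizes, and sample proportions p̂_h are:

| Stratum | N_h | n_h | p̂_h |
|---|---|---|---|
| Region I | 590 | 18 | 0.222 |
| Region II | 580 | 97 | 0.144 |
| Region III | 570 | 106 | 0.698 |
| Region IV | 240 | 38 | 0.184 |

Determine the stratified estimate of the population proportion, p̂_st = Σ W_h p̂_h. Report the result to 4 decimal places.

p̂_st ≈ 0.3316

N = 1980; stratum weights W_h = N_h/N.
p̂_st = Σ W_h p̂_h = (590·0.222 + 580·0.144 + 570·0.698 + 240·0.184)/1980 = 0.33158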